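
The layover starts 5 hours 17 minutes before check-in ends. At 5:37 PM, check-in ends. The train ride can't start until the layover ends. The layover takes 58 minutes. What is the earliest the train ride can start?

The layover starts at 5:37 PM − 317 min = 12:20 PM.
The layover ends at 12:20 PM + 58 min = 1:18 PM.
The train ride is bounded by the layover, so the earliest it can start is 1:18 PM.

1:18 PM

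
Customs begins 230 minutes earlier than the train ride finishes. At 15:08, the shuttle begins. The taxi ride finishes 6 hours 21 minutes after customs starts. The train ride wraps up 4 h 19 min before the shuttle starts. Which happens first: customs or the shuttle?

The train ride ends at 15:08 − 259 min = 10:49.
Customs starts at 10:49 − 230 min = 06:59.
Customs starts at 06:59 and the shuttle starts at 15:08, so customs is first.

customs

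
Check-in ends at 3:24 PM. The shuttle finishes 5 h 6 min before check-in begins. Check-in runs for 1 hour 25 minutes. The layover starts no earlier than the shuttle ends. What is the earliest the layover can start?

8:53 AM

Check-in starts at 3:24 PM − 85 min = 1:59 PM.
The shuttle ends at 1:59 PM − 306 min = 8:53 AM.
The layover is bounded by the shuttle, so the earliest it can start is 8:53 AM.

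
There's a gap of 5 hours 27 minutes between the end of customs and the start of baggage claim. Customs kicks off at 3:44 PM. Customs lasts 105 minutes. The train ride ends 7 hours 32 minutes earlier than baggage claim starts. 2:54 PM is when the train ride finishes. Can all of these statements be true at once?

Customs ends at 3:44 PM + 105 min = 5:29 PM.
Baggage claim starts at 5:29 PM + 327 min = 10:56 PM.
The train ride ends at 10:56 PM − 452 min = 3:24 PM.
But the train ride is also said to end at 2:54 PM — a 30-minute conflict.

No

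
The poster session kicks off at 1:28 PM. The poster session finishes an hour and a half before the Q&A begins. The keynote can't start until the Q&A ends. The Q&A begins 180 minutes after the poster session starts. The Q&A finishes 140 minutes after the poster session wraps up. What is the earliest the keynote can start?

The Q&A starts at 1:28 PM + 180 min = 4:28 PM.
The poster session ends at 4:28 PM − 90 min = 2:58 PM.
The Q&A ends at 2:58 PM + 140 min = 5:18 PM.
The keynote is bounded by the Q&A, so the earliest it can start is 5:18 PM.

5:18 PM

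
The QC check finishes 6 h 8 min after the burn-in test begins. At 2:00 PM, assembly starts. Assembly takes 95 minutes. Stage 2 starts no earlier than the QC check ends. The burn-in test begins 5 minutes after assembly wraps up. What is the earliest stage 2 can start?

Assembly ends at 2:00 PM + 95 min = 3:35 PM.
The burn-in test starts at 3:35 PM + 5 min = 3:40 PM.
The QC check ends at 3:40 PM + 368 min = 9:48 PM.
Stage 2 is bounded by the QC check, so the earliest it can start is 9:48 PM.

9:48 PM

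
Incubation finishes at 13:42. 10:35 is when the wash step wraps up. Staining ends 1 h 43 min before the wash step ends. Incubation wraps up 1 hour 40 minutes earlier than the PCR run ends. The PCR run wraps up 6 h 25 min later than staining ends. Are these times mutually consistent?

No

Staining ends at 10:35 − 103 min = 08:52.
The PCR run ends at 08:52 + 385 min = 15:17.
Incubation ends at 15:17 − 100 min = 13:37.
But incubation is also said to end at 13:42 — a 5-minute conflict.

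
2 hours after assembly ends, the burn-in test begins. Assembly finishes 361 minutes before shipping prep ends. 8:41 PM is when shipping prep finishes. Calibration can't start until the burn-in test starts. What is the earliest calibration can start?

Assembly ends at 8:41 PM − 361 min = 2:40 PM.
The burn-in test starts at 2:40 PM + 120 min = 4:40 PM.
Calibration is bounded by the burn-in test, so the earliest it can start is 4:40 PM.

4:40 PM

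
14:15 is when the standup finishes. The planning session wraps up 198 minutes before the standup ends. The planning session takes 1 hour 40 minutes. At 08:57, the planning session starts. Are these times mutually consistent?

The planning session ends at 14:15 − 198 min = 10:57.
The planning session starts at 10:57 − 100 min = 09:17.
But the planning session is also said to start at 08:57 — a 20-minute conflict.

No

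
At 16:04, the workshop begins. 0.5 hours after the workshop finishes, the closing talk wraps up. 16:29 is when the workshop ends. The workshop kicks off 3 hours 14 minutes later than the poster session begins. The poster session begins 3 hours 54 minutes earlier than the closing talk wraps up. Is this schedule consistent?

The closing talk ends at 16:29 + 30 min = 16:59.
The poster session starts at 16:59 − 234 min = 13:05.
The workshop starts at 13:05 + 194 min = 16:19.
But the workshop is also said to start at 16:04 — a 15-minute conflict.

No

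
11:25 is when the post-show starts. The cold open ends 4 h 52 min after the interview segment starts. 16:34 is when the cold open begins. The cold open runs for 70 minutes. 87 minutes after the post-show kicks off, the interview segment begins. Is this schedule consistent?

The interview segment starts at 11:25 + 87 min = 12:52.
The cold open ends at 12:52 + 292 min = 17:44.
The cold open starts at 17:44 − 70 min = 16:34.
That matches the stated 16:34, so the schedule is consistent.

Yes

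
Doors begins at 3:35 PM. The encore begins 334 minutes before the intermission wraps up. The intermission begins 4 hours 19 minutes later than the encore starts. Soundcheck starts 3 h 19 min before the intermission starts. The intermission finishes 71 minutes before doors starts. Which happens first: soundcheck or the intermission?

soundcheck

The intermission ends at 3:35 PM − 71 min = 2:24 PM.
The encore starts at 2:24 PM − 334 min = 8:50 AM.
The intermission starts at 8:50 AM + 259 min = 1:09 PM.
Soundcheck starts at 1:09 PM − 199 min = 9:50 AM.
Soundcheck starts at 9:50 AM and the intermission starts at 1:09 PM, so soundcheck is first.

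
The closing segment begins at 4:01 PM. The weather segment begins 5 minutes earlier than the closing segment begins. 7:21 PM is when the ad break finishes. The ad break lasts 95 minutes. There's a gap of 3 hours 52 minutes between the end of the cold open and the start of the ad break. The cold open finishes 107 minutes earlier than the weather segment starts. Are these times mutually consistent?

No

The weather segment starts at 4:01 PM − 5 min = 3:56 PM.
The cold open ends at 3:56 PM − 107 min = 2:09 PM.
The ad break starts at 2:09 PM + 232 min = 6:01 PM.
The ad break ends at 6:01 PM + 95 min = 7:36 PM.
But the ad break is also said to end at 7:21 PM — a 15-minute conflict.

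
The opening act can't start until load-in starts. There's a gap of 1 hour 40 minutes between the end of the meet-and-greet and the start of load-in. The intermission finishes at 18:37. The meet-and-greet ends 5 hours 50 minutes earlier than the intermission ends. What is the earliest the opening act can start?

14:27

The meet-and-greet ends at 18:37 − 350 min = 12:47.
Load-in starts at 12:47 + 100 min = 14:27.
The opening act is bounded by load-in, so the earliest it can start is 14:27.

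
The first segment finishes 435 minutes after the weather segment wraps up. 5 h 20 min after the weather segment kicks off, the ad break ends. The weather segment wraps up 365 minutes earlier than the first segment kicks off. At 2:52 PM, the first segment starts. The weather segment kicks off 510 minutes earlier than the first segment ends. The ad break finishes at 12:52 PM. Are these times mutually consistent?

The weather segment ends at 2:52 PM − 365 min = 8:47 AM.
The first segment ends at 8:47 AM + 435 min = 4:02 PM.
The weather segment starts at 4:02 PM − 510 min = 7:32 AM.
The ad break ends at 7:32 AM + 320 min = 12:52 PM.
That matches the stated 12:52 PM, so the schedule is consistent.

Yes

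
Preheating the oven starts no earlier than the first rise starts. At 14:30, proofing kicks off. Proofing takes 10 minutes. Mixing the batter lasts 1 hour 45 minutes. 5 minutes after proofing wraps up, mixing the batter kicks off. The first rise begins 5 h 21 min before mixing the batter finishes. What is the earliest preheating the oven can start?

11:09

Proofing ends at 14:30 + 10 min = 14:40.
Mixing the batter starts at 14:40 + 5 min = 14:45.
Mixing the batter ends at 14:45 + 105 min = 16:30.
The first rise starts at 16:30 − 321 min = 11:09.
Preheating the oven is bounded by the first rise, so the earliest it can start is 11:09.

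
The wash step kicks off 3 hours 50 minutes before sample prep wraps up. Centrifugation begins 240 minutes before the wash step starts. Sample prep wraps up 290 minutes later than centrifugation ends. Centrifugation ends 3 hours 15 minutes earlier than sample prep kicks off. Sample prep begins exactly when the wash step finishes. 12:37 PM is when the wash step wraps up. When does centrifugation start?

Sample prep starts at 12:37 PM.
Centrifugation ends at 12:37 PM − 195 min = 9:22 AM.
Sample prep ends at 9:22 AM + 290 min = 2:12 PM.
The wash step starts at 2:12 PM − 230 min = 10:22 AM.
Centrifugation starts at 10:22 AM − 240 min = 6:22 AM.

6:22 AM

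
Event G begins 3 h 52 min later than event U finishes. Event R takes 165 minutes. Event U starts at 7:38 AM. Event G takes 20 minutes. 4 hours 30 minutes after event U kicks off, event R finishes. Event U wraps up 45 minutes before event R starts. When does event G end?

12:50 PM

Event R ends at 7:38 AM + 270 min = 12:08 PM.
Event R starts at 12:08 PM − 165 min = 9:23 AM.
Event U ends at 9:23 AM − 45 min = 8:38 AM.
Event G starts at 8:38 AM + 232 min = 12:30 PM.
Event G ends at 12:30 PM + 20 min = 12:50 PM.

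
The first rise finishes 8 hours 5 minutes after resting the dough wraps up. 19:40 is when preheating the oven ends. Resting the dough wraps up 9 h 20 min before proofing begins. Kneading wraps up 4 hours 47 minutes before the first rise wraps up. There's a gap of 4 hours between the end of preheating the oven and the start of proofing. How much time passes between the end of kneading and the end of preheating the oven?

2 hours 2 minutes

Proofing starts at 19:40 + 240 min = 23:40.
Resting the dough ends at 23:40 − 560 min = 14:20.
The first rise ends at 14:20 + 485 min = 22:25.
Kneading ends at 22:25 − 287 min = 17:38.
From 17:38 to 19:40 is 2 hours 2 minutes.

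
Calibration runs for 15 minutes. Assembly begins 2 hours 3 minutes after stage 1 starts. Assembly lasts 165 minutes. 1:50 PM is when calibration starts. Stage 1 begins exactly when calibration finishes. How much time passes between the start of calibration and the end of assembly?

303 minutes

Calibration ends at 1:50 PM + 15 min = 2:05 PM.
So stage 1 starts at 2:05 PM.
Assembly starts at 2:05 PM + 123 min = 4:08 PM.
Assembly ends at 4:08 PM + 165 min = 6:53 PM.
From 1:50 PM to 6:53 PM is 303 minutes.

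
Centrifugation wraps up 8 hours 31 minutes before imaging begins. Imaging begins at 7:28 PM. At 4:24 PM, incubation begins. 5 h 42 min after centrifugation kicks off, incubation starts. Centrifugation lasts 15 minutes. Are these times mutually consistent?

Centrifugation ends at 7:28 PM − 511 min = 10:57 AM.
Centrifugation starts at 10:57 AM − 15 min = 10:42 AM.
Incubation starts at 10:42 AM + 342 min = 4:24 PM.
That matches the stated 4:24 PM, so the schedule is consistent.

Yes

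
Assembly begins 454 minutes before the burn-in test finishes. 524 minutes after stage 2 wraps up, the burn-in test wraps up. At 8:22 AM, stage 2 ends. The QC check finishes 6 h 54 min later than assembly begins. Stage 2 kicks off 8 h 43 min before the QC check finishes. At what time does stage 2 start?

7:43 AM

The burn-in test ends at 8:22 AM + 524 min = 5:06 PM.
Assembly starts at 5:06 PM − 454 min = 9:32 AM.
The QC check ends at 9:32 AM + 414 min = 4:26 PM.
Stage 2 starts at 4:26 PM − 523 min = 7:43 AM.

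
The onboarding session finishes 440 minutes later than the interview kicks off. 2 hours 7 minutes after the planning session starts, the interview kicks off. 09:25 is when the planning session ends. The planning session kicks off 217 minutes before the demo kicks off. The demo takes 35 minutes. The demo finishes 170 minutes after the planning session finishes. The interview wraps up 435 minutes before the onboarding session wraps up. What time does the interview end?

The demo ends at 09:25 + 170 min = 12:15.
The demo starts at 12:15 − 35 min = 11:40.
The planning session starts at 11:40 − 217 min = 08:03.
The interview starts at 08:03 + 127 min = 10:10.
The onboarding session ends at 10:10 + 440 min = 17:30.
The interview ends at 17:30 − 435 min = 10:15.

10:15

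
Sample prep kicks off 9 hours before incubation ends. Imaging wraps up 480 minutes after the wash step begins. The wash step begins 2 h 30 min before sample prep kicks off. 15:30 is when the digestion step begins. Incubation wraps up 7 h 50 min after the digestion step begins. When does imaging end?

19:50

Incubation ends at 15:30 + 470 min = 23:20.
Sample prep starts at 23:20 − 540 min = 14:20.
The wash step starts at 14:20 − 150 min = 11:50.
Imaging ends at 11:50 + 480 min = 19:50.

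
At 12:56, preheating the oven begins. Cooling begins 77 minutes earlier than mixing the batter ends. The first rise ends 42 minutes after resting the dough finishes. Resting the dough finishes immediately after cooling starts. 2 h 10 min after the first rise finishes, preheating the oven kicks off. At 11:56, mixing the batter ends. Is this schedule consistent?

No

Cooling starts at 11:56 − 77 min = 10:39.
So resting the dough ends at 10:39.
The first rise ends at 10:39 + 42 min = 11:21.
Preheating the oven starts at 11:21 + 130 min = 13:31.
But preheating the oven is also said to start at 12:56 — a 35-minute conflict.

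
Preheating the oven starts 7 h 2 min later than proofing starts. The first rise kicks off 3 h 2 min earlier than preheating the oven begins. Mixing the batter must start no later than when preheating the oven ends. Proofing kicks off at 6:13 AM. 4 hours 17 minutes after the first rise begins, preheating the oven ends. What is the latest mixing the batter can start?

Preheating the oven starts at 6:13 AM + 422 min = 1:15 PM.
The first rise starts at 1:15 PM − 182 min = 10:13 AM.
Preheating the oven ends at 10:13 AM + 257 min = 2:30 PM.
Mixing the batter is bounded by preheating the oven, so the latest it can start is 2:30 PM.

2:30 PM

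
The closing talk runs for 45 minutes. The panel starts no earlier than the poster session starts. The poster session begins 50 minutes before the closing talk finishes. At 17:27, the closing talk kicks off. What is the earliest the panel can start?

The closing talk ends at 17:27 + 45 min = 18:12.
The poster session starts at 18:12 − 50 min = 17:22.
The panel is bounded by the poster session, so the earliest it can start is 17:22.

17:22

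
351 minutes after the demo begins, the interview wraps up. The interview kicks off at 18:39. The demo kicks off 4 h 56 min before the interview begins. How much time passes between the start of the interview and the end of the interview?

The demo starts at 18:39 − 296 min = 13:43.
The interview ends at 13:43 + 351 min = 19:34.
From 18:39 to 19:34 is 55 minutes.

55 minutes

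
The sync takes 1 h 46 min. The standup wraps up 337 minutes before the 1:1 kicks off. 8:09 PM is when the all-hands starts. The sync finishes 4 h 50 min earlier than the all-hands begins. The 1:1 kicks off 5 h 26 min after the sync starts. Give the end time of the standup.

The sync ends at 8:09 PM − 290 min = 3:19 PM.
The sync starts at 3:19 PM − 106 min = 1:33 PM.
The 1:1 starts at 1:33 PM + 326 min = 6:59 PM.
The standup ends at 6:59 PM − 337 min = 1:22 PM.

1:22 PM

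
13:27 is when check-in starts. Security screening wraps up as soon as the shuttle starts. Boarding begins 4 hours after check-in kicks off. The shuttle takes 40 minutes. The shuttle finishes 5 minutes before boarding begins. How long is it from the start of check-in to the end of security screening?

Boarding starts at 13:27 + 240 min = 17:27.
The shuttle ends at 17:27 − 5 min = 17:22.
The shuttle starts at 17:22 − 40 min = 16:42.
So security screening ends at 16:42.
From 13:27 to 16:42 is 195 minutes.

195 minutes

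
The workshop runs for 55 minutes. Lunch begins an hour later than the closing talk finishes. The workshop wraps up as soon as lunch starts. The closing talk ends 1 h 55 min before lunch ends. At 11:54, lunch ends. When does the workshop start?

10:04

The closing talk ends at 11:54 − 115 min = 09:59.
Lunch starts at 09:59 + 60 min = 10:59.
So the workshop ends at 10:59.
The workshop starts at 10:59 − 55 min = 10:04.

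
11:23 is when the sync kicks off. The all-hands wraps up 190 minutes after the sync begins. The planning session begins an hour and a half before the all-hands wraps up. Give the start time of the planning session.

The all-hands ends at 11:23 + 190 min = 14:33.
The planning session starts at 14:33 − 90 min = 13:03.

13:03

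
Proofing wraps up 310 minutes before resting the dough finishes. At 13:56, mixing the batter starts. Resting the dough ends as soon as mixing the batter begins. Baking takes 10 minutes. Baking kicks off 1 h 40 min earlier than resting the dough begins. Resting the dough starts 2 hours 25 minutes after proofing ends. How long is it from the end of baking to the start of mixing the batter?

Resting the dough ends at 13:56.
Proofing ends at 13:56 − 310 min = 08:46.
Resting the dough starts at 08:46 + 145 min = 11:11.
Baking starts at 11:11 − 100 min = 09:31.
Baking ends at 09:31 + 10 min = 09:41.
From 09:41 to 13:56 is 4 h 15 min.

4 h 15 min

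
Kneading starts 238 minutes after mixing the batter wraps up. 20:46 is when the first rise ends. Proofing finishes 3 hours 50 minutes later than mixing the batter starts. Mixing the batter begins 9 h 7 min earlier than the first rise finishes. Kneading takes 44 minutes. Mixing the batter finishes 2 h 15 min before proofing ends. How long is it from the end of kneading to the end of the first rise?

2 hours 50 minutes

Mixing the batter starts at 20:46 − 547 min = 11:39.
Proofing ends at 11:39 + 230 min = 15:29.
Mixing the batter ends at 15:29 − 135 min = 13:14.
Kneading starts at 13:14 + 238 min = 17:12.
Kneading ends at 17:12 + 44 min = 17:56.
From 17:56 to 20:46 is 2 hours 50 minutes.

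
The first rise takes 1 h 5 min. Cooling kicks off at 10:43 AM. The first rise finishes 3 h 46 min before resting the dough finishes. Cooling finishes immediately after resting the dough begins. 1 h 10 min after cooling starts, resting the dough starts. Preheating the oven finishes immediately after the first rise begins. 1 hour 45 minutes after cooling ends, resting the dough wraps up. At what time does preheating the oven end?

8:47 AM

Resting the dough starts at 10:43 AM + 70 min = 11:53 AM.
So cooling ends at 11:53 AM.
Resting the dough ends at 11:53 AM + 105 min = 1:38 PM.
The first rise ends at 1:38 PM − 226 min = 9:52 AM.
The first rise starts at 9:52 AM − 65 min = 8:47 AM.
So preheating the oven ends at 8:47 AM.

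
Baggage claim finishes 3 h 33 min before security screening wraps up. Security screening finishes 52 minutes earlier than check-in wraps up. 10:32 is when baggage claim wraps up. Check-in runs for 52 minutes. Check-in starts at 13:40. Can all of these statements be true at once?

Check-in ends at 13:40 + 52 min = 14:32.
Security screening ends at 14:32 − 52 min = 13:40.
Baggage claim ends at 13:40 − 213 min = 10:07.
But baggage claim is also said to end at 10:32 — a 25-minute conflict.

No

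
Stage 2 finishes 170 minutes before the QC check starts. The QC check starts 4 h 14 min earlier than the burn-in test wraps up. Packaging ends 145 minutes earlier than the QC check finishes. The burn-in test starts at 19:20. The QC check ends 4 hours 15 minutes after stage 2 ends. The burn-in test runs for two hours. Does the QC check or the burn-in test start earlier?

the QC check

The burn-in test ends at 19:20 + 120 min = 21:20.
The QC check starts at 21:20 − 254 min = 17:06.
The QC check starts at 17:06 and the burn-in test starts at 19:20, so the QC check is first.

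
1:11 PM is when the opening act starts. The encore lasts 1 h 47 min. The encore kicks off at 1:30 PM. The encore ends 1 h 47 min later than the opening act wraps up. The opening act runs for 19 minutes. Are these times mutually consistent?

Yes

The opening act ends at 1:11 PM + 19 min = 1:30 PM.
The encore ends at 1:30 PM + 107 min = 3:17 PM.
The encore starts at 3:17 PM − 107 min = 1:30 PM.
That matches the stated 1:30 PM, so the schedule is consistent.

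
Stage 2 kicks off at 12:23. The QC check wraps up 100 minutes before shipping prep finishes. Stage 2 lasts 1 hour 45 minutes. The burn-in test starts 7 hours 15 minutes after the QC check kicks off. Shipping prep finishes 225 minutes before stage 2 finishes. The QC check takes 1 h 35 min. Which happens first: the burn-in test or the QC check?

Stage 2 ends at 12:23 + 105 min = 14:08.
Shipping prep ends at 14:08 − 225 min = 10:23.
The QC check ends at 10:23 − 100 min = 08:43.
The QC check starts at 08:43 − 95 min = 07:08.
The burn-in test starts at 07:08 + 435 min = 14:23.
The burn-in test starts at 14:23 and the QC check starts at 07:08, so the QC check is first.

the QC check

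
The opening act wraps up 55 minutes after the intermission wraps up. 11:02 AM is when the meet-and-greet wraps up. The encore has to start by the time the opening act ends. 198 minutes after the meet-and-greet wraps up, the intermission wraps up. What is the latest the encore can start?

The intermission ends at 11:02 AM + 198 min = 2:20 PM.
The opening act ends at 2:20 PM + 55 min = 3:15 PM.
The encore is bounded by the opening act, so the latest it can start is 3:15 PM.

3:15 PM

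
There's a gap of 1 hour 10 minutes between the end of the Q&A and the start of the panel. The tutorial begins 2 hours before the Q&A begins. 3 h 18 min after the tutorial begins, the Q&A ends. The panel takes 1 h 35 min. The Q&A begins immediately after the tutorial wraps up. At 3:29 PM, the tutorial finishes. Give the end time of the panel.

The Q&A starts at 3:29 PM.
The tutorial starts at 3:29 PM − 120 min = 1:29 PM.
The Q&A ends at 1:29 PM + 198 min = 4:47 PM.
The panel starts at 4:47 PM + 70 min = 5:57 PM.
The panel ends at 5:57 PM + 95 min = 7:32 PM.

7:32 PM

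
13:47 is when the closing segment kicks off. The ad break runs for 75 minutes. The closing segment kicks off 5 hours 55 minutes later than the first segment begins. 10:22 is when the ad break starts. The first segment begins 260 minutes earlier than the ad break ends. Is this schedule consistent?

The ad break ends at 10:22 + 75 min = 11:37.
The first segment starts at 11:37 − 260 min = 07:17.
The closing segment starts at 07:17 + 355 min = 13:12.
But the closing segment is also said to start at 13:47 — a 35-minute conflict.

No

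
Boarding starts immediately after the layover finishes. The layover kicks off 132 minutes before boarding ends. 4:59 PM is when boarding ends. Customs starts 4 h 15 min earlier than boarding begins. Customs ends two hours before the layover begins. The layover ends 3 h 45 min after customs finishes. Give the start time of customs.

12:17 PM

The layover starts at 4:59 PM − 132 min = 2:47 PM.
Customs ends at 2:47 PM − 120 min = 12:47 PM.
The layover ends at 12:47 PM + 225 min = 4:32 PM.
So boarding starts at 4:32 PM.
Customs starts at 4:32 PM − 255 min = 12:17 PM.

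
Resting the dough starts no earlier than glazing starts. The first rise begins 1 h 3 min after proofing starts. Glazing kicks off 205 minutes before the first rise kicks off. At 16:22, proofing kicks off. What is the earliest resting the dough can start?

The first rise starts at 16:22 + 63 min = 17:25.
Glazing starts at 17:25 − 205 min = 14:00.
Resting the dough is bounded by glazing, so the earliest it can start is 14:00.

14:00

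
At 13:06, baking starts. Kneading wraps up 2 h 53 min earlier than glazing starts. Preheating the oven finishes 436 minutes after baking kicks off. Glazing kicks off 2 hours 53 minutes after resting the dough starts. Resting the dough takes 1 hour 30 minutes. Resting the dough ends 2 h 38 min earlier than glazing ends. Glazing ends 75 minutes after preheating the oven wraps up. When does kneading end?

Preheating the oven ends at 13:06 + 436 min = 20:22.
Glazing ends at 20:22 + 75 min = 21:37.
Resting the dough ends at 21:37 − 158 min = 18:59.
Resting the dough starts at 18:59 − 90 min = 17:29.
Glazing starts at 17:29 + 173 min = 20:22.
Kneading ends at 20:22 − 173 min = 17:29.

17:29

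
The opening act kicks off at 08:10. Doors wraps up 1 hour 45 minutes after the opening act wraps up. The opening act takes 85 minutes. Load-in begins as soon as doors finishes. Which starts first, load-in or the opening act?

The opening act ends at 08:10 + 85 min = 09:35.
Doors ends at 09:35 + 105 min = 11:20.
So load-in starts at 11:20.
Load-in starts at 11:20 and the opening act starts at 08:10, so the opening act is first.

the opening act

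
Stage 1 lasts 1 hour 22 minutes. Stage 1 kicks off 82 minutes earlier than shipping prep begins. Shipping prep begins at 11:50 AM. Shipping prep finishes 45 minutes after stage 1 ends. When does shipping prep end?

12:35 PM

Stage 1 starts at 11:50 AM − 82 min = 10:28 AM.
Stage 1 ends at 10:28 AM + 82 min = 11:50 AM.
Shipping prep ends at 11:50 AM + 45 min = 12:35 PM.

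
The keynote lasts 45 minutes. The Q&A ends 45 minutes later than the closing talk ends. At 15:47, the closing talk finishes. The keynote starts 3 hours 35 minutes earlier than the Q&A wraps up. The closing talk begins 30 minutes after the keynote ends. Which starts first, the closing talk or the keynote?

the keynote

The Q&A ends at 15:47 + 45 min = 16:32.
The keynote starts at 16:32 − 215 min = 12:57.
The keynote ends at 12:57 + 45 min = 13:42.
The closing talk starts at 13:42 + 30 min = 14:12.
The closing talk starts at 14:12 and the keynote starts at 12:57, so the keynote is first.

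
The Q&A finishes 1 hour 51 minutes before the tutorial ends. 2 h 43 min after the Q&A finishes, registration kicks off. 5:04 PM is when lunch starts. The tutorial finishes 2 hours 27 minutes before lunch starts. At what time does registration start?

3:29 PM

The tutorial ends at 5:04 PM − 147 min = 2:37 PM.
The Q&A ends at 2:37 PM − 111 min = 12:46 PM.
Registration starts at 12:46 PM + 163 min = 3:29 PM.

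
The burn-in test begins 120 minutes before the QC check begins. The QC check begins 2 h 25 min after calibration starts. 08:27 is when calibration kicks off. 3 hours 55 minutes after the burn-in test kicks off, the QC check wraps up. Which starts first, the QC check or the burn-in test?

the burn-in test

The QC check starts at 08:27 + 145 min = 10:52.
The burn-in test starts at 10:52 − 120 min = 08:52.
The QC check starts at 10:52 and the burn-in test starts at 08:52, so the burn-in test is first.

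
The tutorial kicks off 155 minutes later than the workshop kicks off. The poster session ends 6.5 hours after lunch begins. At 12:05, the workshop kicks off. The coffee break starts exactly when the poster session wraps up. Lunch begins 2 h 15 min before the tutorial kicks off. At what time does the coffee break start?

The tutorial starts at 12:05 + 155 min = 14:40.
Lunch starts at 14:40 − 135 min = 12:25.
The poster session ends at 12:25 + 390 min = 18:55.
So the coffee break starts at 18:55.

18:55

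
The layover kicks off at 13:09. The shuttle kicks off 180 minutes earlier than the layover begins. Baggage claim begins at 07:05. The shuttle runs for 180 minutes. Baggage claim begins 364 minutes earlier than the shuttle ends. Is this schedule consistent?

The shuttle starts at 13:09 − 180 min = 10:09.
The shuttle ends at 10:09 + 180 min = 13:09.
Baggage claim starts at 13:09 − 364 min = 07:05.
That matches the stated 07:05, so the schedule is consistent.

Yes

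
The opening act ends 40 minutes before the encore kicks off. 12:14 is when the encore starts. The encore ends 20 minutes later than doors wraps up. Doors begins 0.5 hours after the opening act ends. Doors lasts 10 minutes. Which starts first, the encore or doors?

The opening act ends at 12:14 − 40 min = 11:34.
Doors starts at 11:34 + 30 min = 12:04.
The encore starts at 12:14 and doors starts at 12:04, so doors is first.

doors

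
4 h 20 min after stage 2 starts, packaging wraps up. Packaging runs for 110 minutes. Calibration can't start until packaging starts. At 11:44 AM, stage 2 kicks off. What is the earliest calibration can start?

2:14 PM

Packaging ends at 11:44 AM + 260 min = 4:04 PM.
Packaging starts at 4:04 PM − 110 min = 2:14 PM.
Calibration is bounded by packaging, so the earliest it can start is 2:14 PM.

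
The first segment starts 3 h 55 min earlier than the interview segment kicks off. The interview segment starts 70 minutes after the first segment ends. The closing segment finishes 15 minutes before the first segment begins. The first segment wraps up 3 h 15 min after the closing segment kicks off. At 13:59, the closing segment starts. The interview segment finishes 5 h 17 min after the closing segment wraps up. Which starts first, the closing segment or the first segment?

The first segment ends at 13:59 + 195 min = 17:14.
The interview segment starts at 17:14 + 70 min = 18:24.
The first segment starts at 18:24 − 235 min = 14:29.
The closing segment starts at 13:59 and the first segment starts at 14:29, so the closing segment is first.

the closing segment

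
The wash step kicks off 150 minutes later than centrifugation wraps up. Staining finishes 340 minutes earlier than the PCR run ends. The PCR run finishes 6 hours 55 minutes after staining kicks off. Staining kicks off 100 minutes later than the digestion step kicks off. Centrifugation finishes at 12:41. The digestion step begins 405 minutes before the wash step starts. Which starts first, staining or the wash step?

staining

The wash step starts at 12:41 + 150 min = 15:11.
The digestion step starts at 15:11 − 405 min = 08:26.
Staining starts at 08:26 + 100 min = 10:06.
Staining starts at 10:06 and the wash step starts at 15:11, so staining is first.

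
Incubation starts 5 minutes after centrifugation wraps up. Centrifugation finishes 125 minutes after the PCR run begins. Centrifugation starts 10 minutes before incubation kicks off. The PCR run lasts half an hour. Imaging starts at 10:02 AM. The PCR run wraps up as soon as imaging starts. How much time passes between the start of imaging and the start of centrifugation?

The PCR run ends at 10:02 AM.
The PCR run starts at 10:02 AM − 30 min = 9:32 AM.
Centrifugation ends at 9:32 AM + 125 min = 11:37 AM.
Incubation starts at 11:37 AM + 5 min = 11:42 AM.
Centrifugation starts at 11:42 AM − 10 min = 11:32 AM.
From 10:02 AM to 11:32 AM is 1.5 hours.

1.5 hours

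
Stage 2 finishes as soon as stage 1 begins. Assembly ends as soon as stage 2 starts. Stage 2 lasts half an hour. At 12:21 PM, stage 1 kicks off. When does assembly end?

11:51 AM

Stage 2 ends at 12:21 PM.
Stage 2 starts at 12:21 PM − 30 min = 11:51 AM.
So assembly ends at 11:51 AM.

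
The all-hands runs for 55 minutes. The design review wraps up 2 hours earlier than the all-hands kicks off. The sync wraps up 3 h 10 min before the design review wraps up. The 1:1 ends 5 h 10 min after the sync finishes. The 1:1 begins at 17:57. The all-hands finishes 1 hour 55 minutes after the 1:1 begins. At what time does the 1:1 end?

The all-hands ends at 17:57 + 115 min = 19:52.
The all-hands starts at 19:52 − 55 min = 18:57.
The design review ends at 18:57 − 120 min = 16:57.
The sync ends at 16:57 − 190 min = 13:47.
The 1:1 ends at 13:47 + 310 min = 18:57.

18:57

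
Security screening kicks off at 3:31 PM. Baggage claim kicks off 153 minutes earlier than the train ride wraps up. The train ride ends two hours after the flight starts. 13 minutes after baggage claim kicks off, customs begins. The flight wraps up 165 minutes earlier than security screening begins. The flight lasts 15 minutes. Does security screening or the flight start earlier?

The flight ends at 3:31 PM − 165 min = 12:46 PM.
The flight starts at 12:46 PM − 15 min = 12:31 PM.
Security screening starts at 3:31 PM and the flight starts at 12:31 PM, so the flight is first.

the flight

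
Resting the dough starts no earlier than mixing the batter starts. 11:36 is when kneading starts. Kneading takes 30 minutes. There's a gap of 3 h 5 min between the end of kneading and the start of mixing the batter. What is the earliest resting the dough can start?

Kneading ends at 11:36 + 30 min = 12:06.
Mixing the batter starts at 12:06 + 185 min = 15:11.
Resting the dough is bounded by mixing the batter, so the earliest it can start is 15:11.

15:11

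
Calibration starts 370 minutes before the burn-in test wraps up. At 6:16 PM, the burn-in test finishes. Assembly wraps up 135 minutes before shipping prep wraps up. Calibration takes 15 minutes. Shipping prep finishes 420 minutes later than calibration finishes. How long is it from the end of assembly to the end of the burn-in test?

1 hour 10 minutes

Calibration starts at 6:16 PM − 370 min = 12:06 PM.
Calibration ends at 12:06 PM + 15 min = 12:21 PM.
Shipping prep ends at 12:21 PM + 420 min = 7:21 PM.
Assembly ends at 7:21 PM − 135 min = 5:06 PM.
From 5:06 PM to 6:16 PM is 1 hour 10 minutes.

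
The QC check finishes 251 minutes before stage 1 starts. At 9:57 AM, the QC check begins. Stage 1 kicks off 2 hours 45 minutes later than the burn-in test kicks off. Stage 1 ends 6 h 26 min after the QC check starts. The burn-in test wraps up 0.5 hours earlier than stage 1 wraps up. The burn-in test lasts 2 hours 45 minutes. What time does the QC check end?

11:42 AM

Stage 1 ends at 9:57 AM + 386 min = 4:23 PM.
The burn-in test ends at 4:23 PM − 30 min = 3:53 PM.
The burn-in test starts at 3:53 PM − 165 min = 1:08 PM.
Stage 1 starts at 1:08 PM + 165 min = 3:53 PM.
The QC check ends at 3:53 PM − 251 min = 11:42 AM.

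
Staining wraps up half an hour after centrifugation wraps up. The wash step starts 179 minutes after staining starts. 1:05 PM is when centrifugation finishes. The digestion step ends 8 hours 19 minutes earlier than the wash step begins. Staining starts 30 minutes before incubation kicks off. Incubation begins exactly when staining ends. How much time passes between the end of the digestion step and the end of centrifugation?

Staining ends at 1:05 PM + 30 min = 1:35 PM.
So incubation starts at 1:35 PM.
Staining starts at 1:35 PM − 30 min = 1:05 PM.
The wash step starts at 1:05 PM + 179 min = 4:04 PM.
The digestion step ends at 4:04 PM − 499 min = 7:45 AM.
From 7:45 AM to 1:05 PM is 5 hours 20 minutes.

5 hours 20 minutes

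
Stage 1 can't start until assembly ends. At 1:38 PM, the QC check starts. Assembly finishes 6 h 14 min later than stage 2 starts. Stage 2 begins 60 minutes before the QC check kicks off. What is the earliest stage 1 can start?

6:52 PM

Stage 2 starts at 1:38 PM − 60 min = 12:38 PM.
Assembly ends at 12:38 PM + 374 min = 6:52 PM.
Stage 1 is bounded by assembly, so the earliest it can start is 6:52 PM.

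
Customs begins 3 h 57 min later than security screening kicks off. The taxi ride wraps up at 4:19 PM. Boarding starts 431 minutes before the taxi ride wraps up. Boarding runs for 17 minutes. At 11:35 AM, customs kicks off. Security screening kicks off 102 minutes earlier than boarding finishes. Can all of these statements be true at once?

Boarding starts at 4:19 PM − 431 min = 9:08 AM.
Boarding ends at 9:08 AM + 17 min = 9:25 AM.
Security screening starts at 9:25 AM − 102 min = 7:43 AM.
Customs starts at 7:43 AM + 237 min = 11:40 AM.
But customs is also said to start at 11:35 AM — a 5-minute conflict.

No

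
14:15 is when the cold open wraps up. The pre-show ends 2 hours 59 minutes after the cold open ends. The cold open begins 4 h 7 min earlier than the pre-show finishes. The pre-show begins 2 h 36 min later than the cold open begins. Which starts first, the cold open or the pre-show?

the cold open

The pre-show ends at 14:15 + 179 min = 17:14.
The cold open starts at 17:14 − 247 min = 13:07.
The pre-show starts at 13:07 + 156 min = 15:43.
The cold open starts at 13:07 and the pre-show starts at 15:43, so the cold open is first.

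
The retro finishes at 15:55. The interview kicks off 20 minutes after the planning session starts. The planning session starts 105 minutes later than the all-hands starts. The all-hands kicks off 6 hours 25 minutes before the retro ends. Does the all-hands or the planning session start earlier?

the all-hands

The all-hands starts at 15:55 − 385 min = 09:30.
The planning session starts at 09:30 + 105 min = 11:15.
The all-hands starts at 09:30 and the planning session starts at 11:15, so the all-hands is first.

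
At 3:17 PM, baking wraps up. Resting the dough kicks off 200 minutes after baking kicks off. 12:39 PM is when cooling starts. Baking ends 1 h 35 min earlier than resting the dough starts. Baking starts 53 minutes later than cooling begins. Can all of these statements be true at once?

Yes

Baking starts at 12:39 PM + 53 min = 1:32 PM.
Resting the dough starts at 1:32 PM + 200 min = 4:52 PM.
Baking ends at 4:52 PM − 95 min = 3:17 PM.
That matches the stated 3:17 PM, so the schedule is consistent.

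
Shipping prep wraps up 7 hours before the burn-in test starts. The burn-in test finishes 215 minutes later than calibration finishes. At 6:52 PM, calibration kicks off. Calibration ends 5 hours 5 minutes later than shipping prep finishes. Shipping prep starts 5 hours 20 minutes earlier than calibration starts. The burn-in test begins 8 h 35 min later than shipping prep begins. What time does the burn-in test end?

11:47 PM

Shipping prep starts at 6:52 PM − 320 min = 1:32 PM.
The burn-in test starts at 1:32 PM + 515 min = 10:07 PM.
Shipping prep ends at 10:07 PM − 420 min = 3:07 PM.
Calibration ends at 3:07 PM + 305 min = 8:12 PM.
The burn-in test ends at 8:12 PM + 215 min = 11:47 PM.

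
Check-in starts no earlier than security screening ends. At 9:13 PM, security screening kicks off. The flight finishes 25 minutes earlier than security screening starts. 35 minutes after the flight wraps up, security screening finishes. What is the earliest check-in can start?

9:23 PM

The flight ends at 9:13 PM − 25 min = 8:48 PM.
Security screening ends at 8:48 PM + 35 min = 9:23 PM.
Check-in is bounded by security screening, so the earliest it can start is 9:23 PM.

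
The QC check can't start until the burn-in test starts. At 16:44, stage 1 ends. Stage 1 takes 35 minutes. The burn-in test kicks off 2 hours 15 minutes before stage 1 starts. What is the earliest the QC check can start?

13:54

Stage 1 starts at 16:44 − 35 min = 16:09.
The burn-in test starts at 16:09 − 135 min = 13:54.
The QC check is bounded by the burn-in test, so the earliest it can start is 13:54.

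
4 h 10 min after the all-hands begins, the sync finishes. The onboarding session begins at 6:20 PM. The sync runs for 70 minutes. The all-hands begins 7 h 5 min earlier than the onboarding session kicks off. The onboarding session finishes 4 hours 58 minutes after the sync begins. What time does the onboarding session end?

7:13 PM

The all-hands starts at 6:20 PM − 425 min = 11:15 AM.
The sync ends at 11:15 AM + 250 min = 3:25 PM.
The sync starts at 3:25 PM − 70 min = 2:15 PM.
The onboarding session ends at 2:15 PM + 298 min = 7:13 PM.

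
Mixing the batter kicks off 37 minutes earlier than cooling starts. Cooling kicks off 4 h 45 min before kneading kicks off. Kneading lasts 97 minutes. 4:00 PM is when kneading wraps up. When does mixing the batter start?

Kneading starts at 4:00 PM − 97 min = 2:23 PM.
Cooling starts at 2:23 PM − 285 min = 9:38 AM.
Mixing the batter starts at 9:38 AM − 37 min = 9:01 AM.

9:01 AM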